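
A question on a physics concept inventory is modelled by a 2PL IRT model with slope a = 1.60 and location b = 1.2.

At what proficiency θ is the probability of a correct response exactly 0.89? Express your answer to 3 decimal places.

2.507

P(θ) = 1 / (1 + exp(−a(θ − b)))
logit = ln(0.8900/0.1100) = 2.0907
θ = b + logit/(a) = 1.2 + 2.0907/1.6000 = 2.5067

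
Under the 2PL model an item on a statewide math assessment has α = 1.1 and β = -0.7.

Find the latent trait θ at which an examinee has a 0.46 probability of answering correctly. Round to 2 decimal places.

P(θ) = 1 / (1 + exp(−α(θ − β)))
logit = ln(0.4600/0.5400) = -0.1603
θ = β + logit/(α) = -0.7 + (-0.1603)/1.1000 = -0.8458

-0.85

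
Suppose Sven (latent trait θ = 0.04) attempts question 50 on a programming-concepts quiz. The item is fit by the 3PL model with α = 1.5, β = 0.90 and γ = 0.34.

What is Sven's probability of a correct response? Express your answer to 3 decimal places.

0.482

P(θ) = γ + (1 − γ) · 1 / (1 + exp(−α(θ − β)))
Exponent: 1.5 × (0.04 − 0.90) = -1.2900
1/(1 + e^{1.2900}) = 0.2159
P = 0.34 + 0.66 × 0.2159 = 0.4825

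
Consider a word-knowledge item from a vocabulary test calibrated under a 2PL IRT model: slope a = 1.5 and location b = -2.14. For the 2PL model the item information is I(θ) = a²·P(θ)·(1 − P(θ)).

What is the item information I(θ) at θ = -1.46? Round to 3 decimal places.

P = 1/(1+e^{-1.0200}) = 0.7350
P(1−P) = 0.7350 × 0.2650 = 0.1948
I = a² × P(1−P) = 1.5² × 0.1948 = 0.43827

0.438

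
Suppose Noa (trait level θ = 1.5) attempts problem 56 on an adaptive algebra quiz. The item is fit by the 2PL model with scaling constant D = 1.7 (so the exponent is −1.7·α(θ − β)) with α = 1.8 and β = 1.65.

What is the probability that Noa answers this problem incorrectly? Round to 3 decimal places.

P(θ) = 1 / (1 + exp(−D·α(θ − β)))
Exponent: 1.7 × 1.8 × (1.5 − 1.65) = -0.4590
1/(1 + e^{0.4590}) = 0.3872
P = 0.3872
P(incorrect) = 1 − 0.3872 = 0.6128

0.613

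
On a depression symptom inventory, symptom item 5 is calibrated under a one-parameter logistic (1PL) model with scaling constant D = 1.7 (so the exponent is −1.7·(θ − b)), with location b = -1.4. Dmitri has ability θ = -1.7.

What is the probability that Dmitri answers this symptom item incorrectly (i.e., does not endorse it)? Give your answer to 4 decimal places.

P(θ) = 1 / (1 + exp(−D·(θ − b)))
Exponent: 1.7 × (-1.7 − (-1.4)) = -0.5100
1/(1 + e^{0.5100}) = 0.3752
P = 0.3752
P(incorrect) = 1 − 0.3752 = 0.6248

0.6248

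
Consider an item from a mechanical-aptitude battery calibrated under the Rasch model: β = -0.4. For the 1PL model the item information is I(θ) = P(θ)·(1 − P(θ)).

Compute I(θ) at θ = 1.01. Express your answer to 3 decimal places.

0.158

P = 1/(1+e^{-1.4100}) = 0.8038
P(1−P) = 0.8038 × 0.1962 = 0.1577
I = P(1−P) = 0.15773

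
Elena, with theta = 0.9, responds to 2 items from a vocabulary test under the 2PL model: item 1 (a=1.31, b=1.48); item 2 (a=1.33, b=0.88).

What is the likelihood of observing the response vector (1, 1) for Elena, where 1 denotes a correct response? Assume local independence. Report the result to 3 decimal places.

P(theta) = 1 / (1 + exp(−a(theta − b)))
P_1 = 1/(1+e^{0.7598}) = 0.3187
P_2 = 1/(1+e^{-0.0266}) = 0.5066
L = P_1 × P_2 = 0.3187 × 0.5066 = 0.16146

0.161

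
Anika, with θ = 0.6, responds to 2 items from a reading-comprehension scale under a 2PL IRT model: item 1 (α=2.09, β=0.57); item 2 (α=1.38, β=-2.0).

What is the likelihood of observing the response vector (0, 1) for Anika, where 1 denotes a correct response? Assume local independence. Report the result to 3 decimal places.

0.471

P(θ) = 1 / (1 + exp(−α(θ − β)))
P_1 = 1/(1+e^{-0.0627}) = 0.5157
P_2 = 1/(1+e^{-3.5880}) = 0.9731
L = (1−P_1) × P_2 = 0.4843 × 0.9731 = 0.47130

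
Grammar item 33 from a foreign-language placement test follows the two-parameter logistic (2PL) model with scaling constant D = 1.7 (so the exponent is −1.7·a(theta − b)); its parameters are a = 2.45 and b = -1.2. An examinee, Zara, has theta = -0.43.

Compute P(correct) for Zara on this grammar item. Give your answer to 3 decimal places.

0.961

P(theta) = 1 / (1 + exp(−D·a(theta − b)))
Exponent: 1.7 × 2.45 × (-0.43 − (-1.2)) = 3.2071
1/(1 + e^{-3.2071}) = 0.9611
P = 0.9611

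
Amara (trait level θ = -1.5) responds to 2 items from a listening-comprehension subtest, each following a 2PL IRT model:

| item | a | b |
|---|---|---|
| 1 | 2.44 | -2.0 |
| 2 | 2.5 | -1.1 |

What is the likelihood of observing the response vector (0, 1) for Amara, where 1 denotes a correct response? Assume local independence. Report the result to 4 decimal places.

0.0613

P(θ) = 1 / (1 + exp(−a(θ − b)))
P_1 = 1/(1+e^{-1.2200}) = 0.7721
P_2 = 1/(1+e^{1.0000}) = 0.2689
L = (1−P_1) × P_2 = 0.2279 × 0.2689 = 0.06130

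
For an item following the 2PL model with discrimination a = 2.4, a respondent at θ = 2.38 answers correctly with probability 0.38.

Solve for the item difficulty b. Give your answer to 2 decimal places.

P(θ) = 1 / (1 + exp(−a(θ − b)))
logit(0.38) = ln(0.38/0.62) = -0.4895
b = θ − logit/(a) = 2.38 − (-0.4895)/2.4000 = 2.5840

2.58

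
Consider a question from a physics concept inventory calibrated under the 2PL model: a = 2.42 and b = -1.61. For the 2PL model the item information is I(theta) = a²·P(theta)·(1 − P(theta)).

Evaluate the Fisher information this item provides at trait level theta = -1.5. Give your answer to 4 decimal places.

P = 1/(1+e^{-0.2662}) = 0.5662
P(1−P) = 0.5662 × 0.4338 = 0.2456
I = a² × P(1−P) = 2.42² × 0.2456 = 1.43847

1.4385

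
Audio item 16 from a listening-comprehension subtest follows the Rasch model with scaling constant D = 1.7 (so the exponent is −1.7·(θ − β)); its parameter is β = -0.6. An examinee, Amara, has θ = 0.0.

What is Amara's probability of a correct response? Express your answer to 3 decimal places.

P(θ) = 1 / (1 + exp(−D·(θ − β)))
Exponent: 1.7 × (0.0 − (-0.6)) = 1.0200
1/(1 + e^{-1.0200}) = 0.7350
P = 0.7350

0.735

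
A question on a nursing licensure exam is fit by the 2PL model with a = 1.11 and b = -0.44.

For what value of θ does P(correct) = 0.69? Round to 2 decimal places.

0.28

P(θ) = 1 / (1 + exp(−a(θ − b)))
logit = ln(0.6900/0.3100) = 0.8001
θ = b + logit/(a) = -0.44 + 0.8001/1.1100 = 0.2808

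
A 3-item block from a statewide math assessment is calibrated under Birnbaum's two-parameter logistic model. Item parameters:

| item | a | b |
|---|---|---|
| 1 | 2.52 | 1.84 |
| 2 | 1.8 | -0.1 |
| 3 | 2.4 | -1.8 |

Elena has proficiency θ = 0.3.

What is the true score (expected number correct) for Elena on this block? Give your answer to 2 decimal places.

P(θ) = 1 / (1 + exp(−a(θ − b)))
P_1 = 1/(1+e^{3.8808}) = 0.0202
P_2 = 1/(1+e^{-0.7200}) = 0.6726
P_3 = 1/(1+e^{-5.0400}) = 0.9936
E[score] = 0.0202 + 0.6726 + 0.9936 = 1.6864

1.69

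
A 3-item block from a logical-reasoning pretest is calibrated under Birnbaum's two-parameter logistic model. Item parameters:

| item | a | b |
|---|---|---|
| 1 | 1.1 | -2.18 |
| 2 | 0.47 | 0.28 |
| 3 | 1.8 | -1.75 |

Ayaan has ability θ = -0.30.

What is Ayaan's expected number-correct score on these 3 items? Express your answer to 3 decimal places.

2.252

P(θ) = 1 / (1 + exp(−a(θ − b)))
P_1 = 1/(1+e^{-2.0680}) = 0.8878
P_2 = 1/(1+e^{0.2726}) = 0.4323
P_3 = 1/(1+e^{-2.6100}) = 0.9315
E[score] = 0.8878 + 0.4323 + 0.9315 = 2.2515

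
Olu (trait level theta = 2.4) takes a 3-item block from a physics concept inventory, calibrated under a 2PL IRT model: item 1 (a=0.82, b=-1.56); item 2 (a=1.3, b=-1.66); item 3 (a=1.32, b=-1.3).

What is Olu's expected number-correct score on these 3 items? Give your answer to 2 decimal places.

P(theta) = 1 / (1 + exp(−a(theta − b)))
P_1 = 1/(1+e^{-3.2472}) = 0.9626
P_2 = 1/(1+e^{-5.2780}) = 0.9949
P_3 = 1/(1+e^{-4.8840}) = 0.9925
E[score] = 0.9626 + 0.9949 + 0.9925 = 2.9500

2.95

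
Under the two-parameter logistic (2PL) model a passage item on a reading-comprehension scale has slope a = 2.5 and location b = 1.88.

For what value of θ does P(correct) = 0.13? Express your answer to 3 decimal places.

P(θ) = 1 / (1 + exp(−a(θ − b)))
logit = ln(0.1300/0.8700) = -1.9010
θ = b + logit/(a) = 1.88 + (-1.9010)/2.5000 = 1.1196

1.120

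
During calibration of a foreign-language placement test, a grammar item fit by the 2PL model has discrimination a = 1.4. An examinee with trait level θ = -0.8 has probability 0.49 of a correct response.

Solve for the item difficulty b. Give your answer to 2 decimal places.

-0.77

P(θ) = 1 / (1 + exp(−a(θ − b)))
logit(0.49) = ln(0.49/0.51) = -0.0400
b = θ − logit/(a) = -0.8 − (-0.0400)/1.4000 = -0.7714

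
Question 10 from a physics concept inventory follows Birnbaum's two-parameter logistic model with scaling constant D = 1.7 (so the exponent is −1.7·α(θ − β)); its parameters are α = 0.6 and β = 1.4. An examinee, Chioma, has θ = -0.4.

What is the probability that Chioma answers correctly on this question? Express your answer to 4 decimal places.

P(θ) = 1 / (1 + exp(−D·α(θ − β)))
Exponent: 1.7 × 0.6 × (-0.4 − 1.4) = -1.8360
1/(1 + e^{1.8360}) = 0.1375
P = 0.1375

0.1375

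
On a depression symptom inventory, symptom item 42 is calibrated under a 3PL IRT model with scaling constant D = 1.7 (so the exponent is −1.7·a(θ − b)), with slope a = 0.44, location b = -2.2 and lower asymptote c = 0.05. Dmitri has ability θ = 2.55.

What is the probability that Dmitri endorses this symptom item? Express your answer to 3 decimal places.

0.974

P(θ) = c + (1 − c) · 1 / (1 + exp(−D·a(θ − b)))
Exponent: 1.7 × 0.44 × (2.55 − (-2.2)) = 3.5530
1/(1 + e^{-3.5530}) = 0.9722
P = 0.05 + 0.95 × 0.9722 = 0.9736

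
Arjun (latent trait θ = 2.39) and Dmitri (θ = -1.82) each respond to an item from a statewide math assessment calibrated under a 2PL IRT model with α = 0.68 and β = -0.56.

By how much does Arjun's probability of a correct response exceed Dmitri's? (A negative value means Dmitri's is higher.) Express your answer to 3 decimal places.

P(θ) = 1 / (1 + exp(−α(θ − β)))
P(Arjun) = 0.8814  [exponent 2.0060]
P(Dmitri) = 0.2980  [exponent -0.8568]
Difference = 0.8814 − 0.2980 = 0.5834

0.583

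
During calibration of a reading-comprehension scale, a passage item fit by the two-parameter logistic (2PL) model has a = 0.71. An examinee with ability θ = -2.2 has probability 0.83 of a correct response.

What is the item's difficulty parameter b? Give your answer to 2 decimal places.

-4.43

P(θ) = 1 / (1 + exp(−a(θ − b)))
logit(0.83) = ln(0.83/0.17) = 1.5856
b = θ − logit/(a) = -2.2 − 1.5856/0.7100 = -4.4333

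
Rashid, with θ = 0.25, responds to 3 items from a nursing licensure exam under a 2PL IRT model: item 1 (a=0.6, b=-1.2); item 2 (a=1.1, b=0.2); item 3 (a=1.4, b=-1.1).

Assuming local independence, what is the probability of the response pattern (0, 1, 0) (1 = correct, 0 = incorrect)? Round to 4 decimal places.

0.0199

P(θ) = 1 / (1 + exp(−a(θ − b)))
P_1 = 1/(1+e^{-0.8700}) = 0.7047
P_2 = 1/(1+e^{-0.0550}) = 0.5137
P_3 = 1/(1+e^{-1.8900}) = 0.8688
L = (1−P_1) × P_2 × (1−P_3) = 0.2953 × 0.5137 × 0.1312 = 0.01991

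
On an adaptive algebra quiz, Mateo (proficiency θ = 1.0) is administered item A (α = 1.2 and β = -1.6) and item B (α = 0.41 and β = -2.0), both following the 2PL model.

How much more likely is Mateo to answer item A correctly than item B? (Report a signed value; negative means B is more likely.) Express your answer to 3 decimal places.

P(θ) = 1 / (1 + exp(−α(θ − β)))
P_A = 0.9577
P_B = 0.7738
P_A − P_B = 0.1839

0.184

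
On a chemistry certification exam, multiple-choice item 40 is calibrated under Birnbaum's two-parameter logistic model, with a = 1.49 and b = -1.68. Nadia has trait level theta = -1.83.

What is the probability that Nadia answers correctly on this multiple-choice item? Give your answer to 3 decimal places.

P(theta) = 1 / (1 + exp(−a(theta − b)))
Exponent: 1.49 × (-1.83 − (-1.68)) = -0.2235
1/(1 + e^{0.2235}) = 0.4444

0.444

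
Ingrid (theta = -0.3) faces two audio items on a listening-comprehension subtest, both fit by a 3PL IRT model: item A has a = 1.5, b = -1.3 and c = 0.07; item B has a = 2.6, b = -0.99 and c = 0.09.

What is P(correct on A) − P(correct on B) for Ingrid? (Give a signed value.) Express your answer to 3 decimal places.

-0.040

P(theta) = c + (1 − c) · 1 / (1 + exp(−a(theta − b)))
P_A = 0.8303
P_B = 0.8702
P_A − P_B = -0.0399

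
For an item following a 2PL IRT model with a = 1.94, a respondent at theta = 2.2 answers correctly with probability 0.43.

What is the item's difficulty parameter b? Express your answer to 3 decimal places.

2.345

P(theta) = 1 / (1 + exp(−a(theta − b)))
logit(0.43) = ln(0.43/0.57) = -0.2819
b = theta − logit/(a) = 2.2 − (-0.2819)/1.9400 = 2.3453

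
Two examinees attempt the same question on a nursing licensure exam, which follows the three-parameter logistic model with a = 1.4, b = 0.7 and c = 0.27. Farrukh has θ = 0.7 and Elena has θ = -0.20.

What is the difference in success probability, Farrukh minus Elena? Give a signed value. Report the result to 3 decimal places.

0.204

P(θ) = c + (1 − c) · 1 / (1 + exp(−a(θ − b)))
P(Farrukh) = 0.6350  [exponent 0.0000]
P(Elena) = 0.4313  [exponent -1.2600]
Difference = 0.6350 − 0.4313 = 0.2037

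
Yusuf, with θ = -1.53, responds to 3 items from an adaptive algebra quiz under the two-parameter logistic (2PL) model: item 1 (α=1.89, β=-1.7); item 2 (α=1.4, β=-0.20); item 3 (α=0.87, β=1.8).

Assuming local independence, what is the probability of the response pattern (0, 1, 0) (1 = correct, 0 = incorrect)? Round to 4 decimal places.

P(θ) = 1 / (1 + exp(−α(θ − β)))
P_1 = 1/(1+e^{-0.3213}) = 0.5796
P_2 = 1/(1+e^{1.8620}) = 0.1345
P_3 = 1/(1+e^{2.8971}) = 0.0523
L = (1−P_1) × P_2 × (1−P_3) = 0.4204 × 0.1345 × 0.9477 = 0.05357

0.0536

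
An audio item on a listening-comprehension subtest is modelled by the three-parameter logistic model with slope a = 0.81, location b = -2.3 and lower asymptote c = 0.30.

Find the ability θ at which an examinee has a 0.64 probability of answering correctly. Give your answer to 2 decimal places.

P(θ) = c + (1 − c) · 1 / (1 + exp(−a(θ − b)))
Remove guessing floor: (0.64 − 0.30)/(1 − 0.30) = 0.4857
logit = ln(0.4857/0.5143) = -0.0572
θ = b + logit/(a) = -2.3 + (-0.0572)/0.8100 = -2.3706

-2.37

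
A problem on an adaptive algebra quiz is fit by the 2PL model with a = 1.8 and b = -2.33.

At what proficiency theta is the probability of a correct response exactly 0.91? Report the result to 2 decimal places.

-1.04

P(theta) = 1 / (1 + exp(−a(theta − b)))
logit = ln(0.9100/0.0900) = 2.3136
theta = b + logit/(a) = -2.33 + 2.3136/1.8000 = -1.0446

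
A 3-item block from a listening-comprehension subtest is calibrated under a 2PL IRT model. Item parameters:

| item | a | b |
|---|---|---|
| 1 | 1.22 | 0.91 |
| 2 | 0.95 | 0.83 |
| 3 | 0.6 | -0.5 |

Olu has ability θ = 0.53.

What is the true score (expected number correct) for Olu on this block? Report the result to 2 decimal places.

1.47

P(θ) = 1 / (1 + exp(−a(θ − b)))
P_1 = 1/(1+e^{0.4636}) = 0.3861
P_2 = 1/(1+e^{0.2850}) = 0.4292
P_3 = 1/(1+e^{-0.6180}) = 0.6498
E[score] = 0.3861 + 0.4292 + 0.6498 = 1.4651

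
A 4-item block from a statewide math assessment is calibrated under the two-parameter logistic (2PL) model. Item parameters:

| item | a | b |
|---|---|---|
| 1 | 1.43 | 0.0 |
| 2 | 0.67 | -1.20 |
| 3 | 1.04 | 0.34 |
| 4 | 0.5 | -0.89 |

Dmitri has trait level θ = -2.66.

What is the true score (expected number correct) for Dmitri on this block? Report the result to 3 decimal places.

P(θ) = 1 / (1 + exp(−a(θ − b)))
P_1 = 1/(1+e^{3.8038}) = 0.0218
P_2 = 1/(1+e^{0.9782}) = 0.2732
P_3 = 1/(1+e^{3.1200}) = 0.0423
P_4 = 1/(1+e^{0.8850}) = 0.2921
E[score] = 0.0218 + 0.2732 + 0.0423 + 0.2921 = 0.6295

0.629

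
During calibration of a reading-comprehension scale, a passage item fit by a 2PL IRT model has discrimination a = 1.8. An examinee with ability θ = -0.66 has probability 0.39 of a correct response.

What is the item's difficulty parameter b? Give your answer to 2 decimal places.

P(θ) = 1 / (1 + exp(−a(θ − b)))
logit(0.39) = ln(0.39/0.61) = -0.4473
b = θ − logit/(a) = -0.66 − (-0.4473)/1.8000 = -0.4115

-0.41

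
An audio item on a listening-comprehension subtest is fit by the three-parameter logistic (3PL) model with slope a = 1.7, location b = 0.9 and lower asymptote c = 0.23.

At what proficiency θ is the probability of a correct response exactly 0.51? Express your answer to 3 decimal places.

0.571

P(θ) = c + (1 − c) · 1 / (1 + exp(−a(θ − b)))
Remove guessing floor: (0.51 − 0.23)/(1 − 0.23) = 0.3636
logit = ln(0.3636/0.6364) = -0.5596
θ = b + logit/(a) = 0.9 + (-0.5596)/1.7000 = 0.5708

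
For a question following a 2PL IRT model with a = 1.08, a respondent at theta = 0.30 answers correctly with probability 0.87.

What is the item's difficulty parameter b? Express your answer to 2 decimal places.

-1.46

P(theta) = 1 / (1 + exp(−a(theta − b)))
logit(0.87) = ln(0.87/0.13) = 1.9010
b = theta − logit/(a) = 0.30 − 1.9010/1.0800 = -1.4601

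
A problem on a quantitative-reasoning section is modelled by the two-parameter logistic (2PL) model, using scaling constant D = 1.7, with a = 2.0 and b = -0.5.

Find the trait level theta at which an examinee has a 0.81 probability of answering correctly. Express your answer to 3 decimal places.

P(theta) = 1 / (1 + exp(−D·a(theta − b)))
logit = ln(0.8100/0.1900) = 1.4500
theta = b + logit/(1.7·a) = -0.5 + 1.4500/3.4000 = -0.0735

-0.074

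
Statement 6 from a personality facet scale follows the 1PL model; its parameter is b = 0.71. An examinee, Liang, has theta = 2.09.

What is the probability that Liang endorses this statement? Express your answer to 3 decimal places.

0.799

P(theta) = 1 / (1 + exp(−(theta − b)))
Exponent: (2.09 − 0.71) = 1.3800
1/(1 + e^{-1.3800}) = 0.7990
P = 0.7990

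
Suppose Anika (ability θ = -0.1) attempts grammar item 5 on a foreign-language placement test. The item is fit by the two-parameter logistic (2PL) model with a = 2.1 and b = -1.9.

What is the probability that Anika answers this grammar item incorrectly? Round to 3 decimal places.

0.022

P(θ) = 1 / (1 + exp(−a(θ − b)))
Exponent: 2.1 × (-0.1 − (-1.9)) = 3.7800
1/(1 + e^{-3.7800}) = 0.9777
P(incorrect) = 1 − 0.9777 = 0.0223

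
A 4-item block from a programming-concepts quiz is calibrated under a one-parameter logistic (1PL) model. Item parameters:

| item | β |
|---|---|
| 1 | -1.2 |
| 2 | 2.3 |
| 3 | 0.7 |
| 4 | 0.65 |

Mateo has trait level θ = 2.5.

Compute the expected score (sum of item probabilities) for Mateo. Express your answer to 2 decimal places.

P(θ) = 1 / (1 + exp(−(θ − β)))
P_1 = 1/(1+e^{-3.7000}) = 0.9759
P_2 = 1/(1+e^{-0.2000}) = 0.5498
P_3 = 1/(1+e^{-1.8000}) = 0.8581
P_4 = 1/(1+e^{-1.8500}) = 0.8641
E[score] = 0.9759 + 0.5498 + 0.8581 + 0.8641 = 3.2480

3.25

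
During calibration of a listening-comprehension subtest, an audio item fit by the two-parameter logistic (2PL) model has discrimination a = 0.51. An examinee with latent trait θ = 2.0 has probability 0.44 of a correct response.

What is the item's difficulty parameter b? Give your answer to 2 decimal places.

2.47

P(θ) = 1 / (1 + exp(−a(θ − b)))
logit(0.44) = ln(0.44/0.56) = -0.2412
b = θ − logit/(a) = 2.0 − (-0.2412)/0.5100 = 2.4729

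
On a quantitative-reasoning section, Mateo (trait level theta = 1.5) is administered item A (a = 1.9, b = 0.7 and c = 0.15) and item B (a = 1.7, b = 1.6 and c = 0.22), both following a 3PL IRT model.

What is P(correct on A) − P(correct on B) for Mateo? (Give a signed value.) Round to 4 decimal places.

0.2705

P(theta) = c + (1 − c) · 1 / (1 + exp(−a(theta − b)))
P_A = 0.8475
P_B = 0.5769
P_A − P_B = 0.2705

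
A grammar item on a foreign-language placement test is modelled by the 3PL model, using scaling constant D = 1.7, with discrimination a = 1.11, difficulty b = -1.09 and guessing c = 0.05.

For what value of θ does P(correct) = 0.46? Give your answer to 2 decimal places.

-1.24

P(θ) = c + (1 − c) · 1 / (1 + exp(−D·a(θ − b)))
Remove guessing floor: (0.46 − 0.05)/(1 − 0.05) = 0.4316
logit = ln(0.4316/0.5684) = -0.2754
θ = b + logit/(1.7·a) = -1.09 + (-0.2754)/1.8870 = -1.2360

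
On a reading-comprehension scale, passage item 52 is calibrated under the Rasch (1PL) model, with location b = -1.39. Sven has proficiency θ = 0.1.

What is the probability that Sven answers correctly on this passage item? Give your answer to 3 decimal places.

P(θ) = 1 / (1 + exp(−(θ − b)))
Exponent: (0.1 − (-1.39)) = 1.4900
1/(1 + e^{-1.4900}) = 0.8161
P = 0.8161

0.816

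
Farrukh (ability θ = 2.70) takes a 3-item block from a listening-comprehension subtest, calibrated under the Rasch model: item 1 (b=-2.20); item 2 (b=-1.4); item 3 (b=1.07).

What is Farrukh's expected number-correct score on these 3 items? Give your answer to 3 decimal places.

P(θ) = 1 / (1 + exp(−(θ − b)))
P_1 = 1/(1+e^{-4.9000}) = 0.9926
P_2 = 1/(1+e^{-4.1000}) = 0.9837
P_3 = 1/(1+e^{-1.6300}) = 0.8362
E[score] = 0.9926 + 0.9837 + 0.8362 = 2.8125

2.812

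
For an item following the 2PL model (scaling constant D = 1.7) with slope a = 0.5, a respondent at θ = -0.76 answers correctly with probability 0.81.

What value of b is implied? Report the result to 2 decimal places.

-2.47

P(θ) = 1 / (1 + exp(−D·a(θ − b)))
logit(0.81) = ln(0.81/0.19) = 1.4500
b = θ − logit/(1.7·a) = -0.76 − 1.4500/0.8500 = -2.4659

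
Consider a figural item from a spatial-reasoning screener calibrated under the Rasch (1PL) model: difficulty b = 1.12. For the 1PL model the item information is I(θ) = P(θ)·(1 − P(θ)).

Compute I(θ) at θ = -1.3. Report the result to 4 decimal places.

0.0750

P = 1/(1+e^{2.4200}) = 0.0817
P(1−P) = 0.0817 × 0.9183 = 0.0750
I = P(1−P) = 0.07499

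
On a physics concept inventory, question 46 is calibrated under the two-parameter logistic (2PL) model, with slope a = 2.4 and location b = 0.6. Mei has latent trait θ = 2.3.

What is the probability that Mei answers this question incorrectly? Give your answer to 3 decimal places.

0.017

P(θ) = 1 / (1 + exp(−a(θ − b)))
Exponent: 2.4 × (2.3 − 0.6) = 4.0800
1/(1 + e^{-4.0800}) = 0.9834
P(incorrect) = 1 − 0.9834 = 0.0166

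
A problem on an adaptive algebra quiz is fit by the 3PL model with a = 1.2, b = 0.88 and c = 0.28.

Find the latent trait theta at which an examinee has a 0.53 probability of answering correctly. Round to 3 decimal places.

P(theta) = c + (1 − c) · 1 / (1 + exp(−a(theta − b)))
Remove guessing floor: (0.53 − 0.28)/(1 − 0.28) = 0.3472
logit = ln(0.3472/0.6528) = -0.6313
theta = b + logit/(a) = 0.88 + (-0.6313)/1.2000 = 0.3539

0.354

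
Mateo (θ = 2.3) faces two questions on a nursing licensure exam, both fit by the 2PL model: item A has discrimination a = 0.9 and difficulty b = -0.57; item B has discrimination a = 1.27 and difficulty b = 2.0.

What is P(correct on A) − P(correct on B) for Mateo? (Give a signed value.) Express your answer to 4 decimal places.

P(θ) = 1 / (1 + exp(−a(θ − b)))
P_A = 0.9298
P_B = 0.5941
P_A − P_B = 0.3356

0.3356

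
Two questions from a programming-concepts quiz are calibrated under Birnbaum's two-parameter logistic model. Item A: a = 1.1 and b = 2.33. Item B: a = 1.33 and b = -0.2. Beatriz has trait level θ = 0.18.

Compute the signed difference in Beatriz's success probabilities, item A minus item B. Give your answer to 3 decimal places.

P(θ) = 1 / (1 + exp(−a(θ − b)))
P_A = 0.0859
P_B = 0.6237
P_A − P_B = -0.5378

-0.538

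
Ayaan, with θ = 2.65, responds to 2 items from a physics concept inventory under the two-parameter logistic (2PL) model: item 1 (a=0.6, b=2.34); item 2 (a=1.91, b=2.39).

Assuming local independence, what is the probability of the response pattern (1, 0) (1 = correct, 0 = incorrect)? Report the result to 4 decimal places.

P(θ) = 1 / (1 + exp(−a(θ − b)))
P_1 = 1/(1+e^{-0.1860}) = 0.5464
P_2 = 1/(1+e^{-0.4966}) = 0.6217
L = P_1 × (1−P_2) = 0.5464 × 0.3783 = 0.20671

0.2067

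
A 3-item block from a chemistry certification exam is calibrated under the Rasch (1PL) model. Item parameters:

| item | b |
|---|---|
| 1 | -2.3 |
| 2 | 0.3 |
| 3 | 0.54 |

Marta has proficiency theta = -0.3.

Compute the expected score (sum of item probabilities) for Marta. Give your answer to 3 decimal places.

1.537

P(theta) = 1 / (1 + exp(−(theta − b)))
P_1 = 1/(1+e^{-2.0000}) = 0.8808
P_2 = 1/(1+e^{0.6000}) = 0.3543
P_3 = 1/(1+e^{0.8400}) = 0.3015
E[score] = 0.8808 + 0.3543 + 0.3015 = 1.5367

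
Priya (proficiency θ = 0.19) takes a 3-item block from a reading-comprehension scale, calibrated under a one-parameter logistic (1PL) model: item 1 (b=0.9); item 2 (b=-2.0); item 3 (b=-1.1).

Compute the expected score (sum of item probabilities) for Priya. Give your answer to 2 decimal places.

P(θ) = 1 / (1 + exp(−(θ − b)))
P_1 = 1/(1+e^{0.7100}) = 0.3296
P_2 = 1/(1+e^{-2.1900}) = 0.8993
P_3 = 1/(1+e^{-1.2900}) = 0.7841
E[score] = 0.3296 + 0.8993 + 0.7841 = 2.0131

2.01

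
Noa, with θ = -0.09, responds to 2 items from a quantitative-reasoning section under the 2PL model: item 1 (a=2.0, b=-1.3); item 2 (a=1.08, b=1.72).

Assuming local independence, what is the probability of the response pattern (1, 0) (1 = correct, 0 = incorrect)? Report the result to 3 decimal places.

P(θ) = 1 / (1 + exp(−a(θ − b)))
P_1 = 1/(1+e^{-2.4200}) = 0.9183
P_2 = 1/(1+e^{1.9548}) = 0.1240
L = P_1 × (1−P_2) = 0.9183 × 0.8760 = 0.80444

0.804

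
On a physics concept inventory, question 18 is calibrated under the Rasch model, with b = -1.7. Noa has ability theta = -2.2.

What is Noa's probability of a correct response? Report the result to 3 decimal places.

0.378

P(theta) = 1 / (1 + exp(−(theta − b)))
Exponent: (-2.2 − (-1.7)) = -0.5000
1/(1 + e^{0.5000}) = 0.3775
P = 0.3775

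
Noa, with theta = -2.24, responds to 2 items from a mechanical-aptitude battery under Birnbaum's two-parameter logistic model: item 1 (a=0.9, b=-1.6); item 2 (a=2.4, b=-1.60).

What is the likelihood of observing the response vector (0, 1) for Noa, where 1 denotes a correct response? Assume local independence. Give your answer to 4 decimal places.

0.1134

P(theta) = 1 / (1 + exp(−a(theta − b)))
P_1 = 1/(1+e^{0.5760}) = 0.3599
P_2 = 1/(1+e^{1.5360}) = 0.1771
L = (1−P_1) × P_2 = 0.6401 × 0.1771 = 0.11338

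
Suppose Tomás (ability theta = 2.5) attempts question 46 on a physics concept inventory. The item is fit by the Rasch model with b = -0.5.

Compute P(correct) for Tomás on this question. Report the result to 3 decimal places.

P(theta) = 1 / (1 + exp(−(theta − b)))
Exponent: (2.5 − (-0.5)) = 3.0000
1/(1 + e^{-3.0000}) = 0.9526
P = 0.9526

0.953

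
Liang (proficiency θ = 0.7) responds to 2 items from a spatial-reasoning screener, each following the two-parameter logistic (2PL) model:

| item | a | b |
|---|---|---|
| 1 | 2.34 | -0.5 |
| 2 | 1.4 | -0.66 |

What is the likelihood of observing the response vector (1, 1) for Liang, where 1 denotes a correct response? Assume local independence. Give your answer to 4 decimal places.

0.8208

P(θ) = 1 / (1 + exp(−a(θ − b)))
P_1 = 1/(1+e^{-2.8080}) = 0.9431
P_2 = 1/(1+e^{-1.9040}) = 0.8703
L = P_1 × P_2 = 0.9431 × 0.8703 = 0.82083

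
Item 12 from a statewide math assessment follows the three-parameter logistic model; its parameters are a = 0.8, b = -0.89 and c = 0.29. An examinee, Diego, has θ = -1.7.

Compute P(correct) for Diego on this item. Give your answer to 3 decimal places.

P(θ) = c + (1 − c) · 1 / (1 + exp(−a(θ − b)))
Exponent: 0.8 × (-1.7 − (-0.89)) = -0.6480
1/(1 + e^{0.6480}) = 0.3434
P = 0.29 + 0.71 × 0.3434 = 0.5338

0.534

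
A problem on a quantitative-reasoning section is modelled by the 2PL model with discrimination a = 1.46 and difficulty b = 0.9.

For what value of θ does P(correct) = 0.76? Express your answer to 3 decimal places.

P(θ) = 1 / (1 + exp(−a(θ − b)))
logit = ln(0.7600/0.2400) = 1.1527
θ = b + logit/(a) = 0.9 + 1.1527/1.4600 = 1.6895

1.690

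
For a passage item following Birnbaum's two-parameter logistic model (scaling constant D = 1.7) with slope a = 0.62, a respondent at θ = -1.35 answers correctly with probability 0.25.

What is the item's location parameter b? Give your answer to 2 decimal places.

P(θ) = 1 / (1 + exp(−D·a(θ − b)))
logit(0.25) = ln(0.25/0.75) = -1.0986
b = θ − logit/(1.7·a) = -1.35 − (-1.0986)/1.0540 = -0.3077

-0.31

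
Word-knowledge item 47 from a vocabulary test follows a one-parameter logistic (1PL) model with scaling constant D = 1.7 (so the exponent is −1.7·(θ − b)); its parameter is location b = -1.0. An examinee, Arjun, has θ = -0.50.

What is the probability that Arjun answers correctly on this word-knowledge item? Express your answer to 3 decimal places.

0.701

P(θ) = 1 / (1 + exp(−D·(θ − b)))
Exponent: 1.7 × (-0.50 − (-1.0)) = 0.8500
1/(1 + e^{-0.8500}) = 0.7006
P = 0.7006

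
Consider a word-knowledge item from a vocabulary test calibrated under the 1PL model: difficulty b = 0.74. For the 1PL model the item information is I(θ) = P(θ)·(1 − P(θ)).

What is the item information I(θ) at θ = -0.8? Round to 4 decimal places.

P = 1/(1+e^{1.5400}) = 0.1765
P(1−P) = 0.1765 × 0.8235 = 0.1454
I = P(1−P) = 0.14537

0.1454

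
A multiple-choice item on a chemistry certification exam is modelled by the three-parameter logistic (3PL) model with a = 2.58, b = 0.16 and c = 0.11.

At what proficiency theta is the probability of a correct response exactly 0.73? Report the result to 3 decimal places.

0.482

P(theta) = c + (1 − c) · 1 / (1 + exp(−a(theta − b)))
Remove guessing floor: (0.73 − 0.11)/(1 − 0.11) = 0.6966
logit = ln(0.6966/0.3034) = 0.8313
theta = b + logit/(a) = 0.16 + 0.8313/2.5800 = 0.4822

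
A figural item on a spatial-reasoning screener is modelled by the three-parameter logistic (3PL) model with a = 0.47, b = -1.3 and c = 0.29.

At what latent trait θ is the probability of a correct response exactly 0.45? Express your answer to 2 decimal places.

P(θ) = c + (1 − c) · 1 / (1 + exp(−a(θ − b)))
Remove guessing floor: (0.45 − 0.29)/(1 − 0.29) = 0.2254
logit = ln(0.2254/0.7746) = -1.2347
θ = b + logit/(a) = -1.3 + (-1.2347)/0.4700 = -3.9271

-3.93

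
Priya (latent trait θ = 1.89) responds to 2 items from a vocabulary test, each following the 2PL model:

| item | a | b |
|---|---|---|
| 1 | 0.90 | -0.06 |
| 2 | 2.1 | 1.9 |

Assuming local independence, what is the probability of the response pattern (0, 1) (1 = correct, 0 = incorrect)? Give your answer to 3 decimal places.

0.073

P(θ) = 1 / (1 + exp(−a(θ − b)))
P_1 = 1/(1+e^{-1.7550}) = 0.8526
P_2 = 1/(1+e^{0.0210}) = 0.4948
L = (1−P_1) × P_2 = 0.1474 × 0.4948 = 0.07293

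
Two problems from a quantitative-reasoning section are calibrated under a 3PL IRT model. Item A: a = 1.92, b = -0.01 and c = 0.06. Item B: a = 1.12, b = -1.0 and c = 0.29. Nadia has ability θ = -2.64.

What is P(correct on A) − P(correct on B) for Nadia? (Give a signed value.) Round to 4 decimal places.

-0.3216

P(θ) = c + (1 − c) · 1 / (1 + exp(−a(θ − b)))
P_A = 0.0660
P_B = 0.3876
P_A − P_B = -0.3216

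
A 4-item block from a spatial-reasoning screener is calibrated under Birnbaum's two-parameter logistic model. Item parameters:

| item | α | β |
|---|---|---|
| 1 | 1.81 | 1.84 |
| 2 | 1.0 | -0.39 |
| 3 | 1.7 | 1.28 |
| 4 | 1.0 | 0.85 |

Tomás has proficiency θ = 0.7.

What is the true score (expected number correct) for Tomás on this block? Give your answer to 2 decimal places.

1.60

P(θ) = 1 / (1 + exp(−α(θ − β)))
P_1 = 1/(1+e^{2.0634}) = 0.1127
P_2 = 1/(1+e^{-1.0900}) = 0.7484
P_3 = 1/(1+e^{0.9860}) = 0.2717
P_4 = 1/(1+e^{0.1500}) = 0.4626
E[score] = 0.1127 + 0.7484 + 0.2717 + 0.4626 = 1.5954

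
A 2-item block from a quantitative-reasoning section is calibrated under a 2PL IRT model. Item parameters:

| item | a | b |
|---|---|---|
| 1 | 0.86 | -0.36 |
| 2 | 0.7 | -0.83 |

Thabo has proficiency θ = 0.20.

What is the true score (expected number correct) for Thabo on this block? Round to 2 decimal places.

1.29

P(θ) = 1 / (1 + exp(−a(θ − b)))
P_1 = 1/(1+e^{-0.4816}) = 0.6181
P_2 = 1/(1+e^{-0.7210}) = 0.6728
E[score] = 0.6181 + 0.6728 = 1.2910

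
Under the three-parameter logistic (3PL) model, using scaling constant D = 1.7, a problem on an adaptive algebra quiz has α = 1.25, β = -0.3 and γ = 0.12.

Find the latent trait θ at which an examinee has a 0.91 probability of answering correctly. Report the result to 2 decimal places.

0.72

P(θ) = γ + (1 − γ) · 1 / (1 + exp(−D·α(θ − β)))
Remove guessing floor: (0.91 − 0.12)/(1 − 0.12) = 0.8977
logit = ln(0.8977/0.1023) = 2.1722
θ = β + logit/(1.7·α) = -0.3 + 2.1722/2.1250 = 0.7222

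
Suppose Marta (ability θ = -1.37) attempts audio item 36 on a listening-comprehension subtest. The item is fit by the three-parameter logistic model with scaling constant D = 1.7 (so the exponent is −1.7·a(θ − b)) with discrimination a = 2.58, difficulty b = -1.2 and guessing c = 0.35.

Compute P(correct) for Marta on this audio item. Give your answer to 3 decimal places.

P(θ) = c + (1 − c) · 1 / (1 + exp(−D·a(θ − b)))
Exponent: 1.7 × 2.58 × (-1.37 − (-1.2)) = -0.7456
1/(1 + e^{0.7456}) = 0.3218
P = 0.35 + 0.65 × 0.3218 = 0.5592

0.559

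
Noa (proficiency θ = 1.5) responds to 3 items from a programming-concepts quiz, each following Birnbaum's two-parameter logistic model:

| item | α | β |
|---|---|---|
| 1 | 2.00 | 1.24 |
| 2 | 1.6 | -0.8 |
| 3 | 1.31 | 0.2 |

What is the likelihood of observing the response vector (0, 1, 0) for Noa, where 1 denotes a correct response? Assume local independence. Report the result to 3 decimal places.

P(θ) = 1 / (1 + exp(−α(θ − β)))
P_1 = 1/(1+e^{-0.5200}) = 0.6271
P_2 = 1/(1+e^{-3.6800}) = 0.9754
P_3 = 1/(1+e^{-1.7030}) = 0.8459
L = (1−P_1) × P_2 × (1−P_3) = 0.3729 × 0.9754 × 0.1541 = 0.05603

0.056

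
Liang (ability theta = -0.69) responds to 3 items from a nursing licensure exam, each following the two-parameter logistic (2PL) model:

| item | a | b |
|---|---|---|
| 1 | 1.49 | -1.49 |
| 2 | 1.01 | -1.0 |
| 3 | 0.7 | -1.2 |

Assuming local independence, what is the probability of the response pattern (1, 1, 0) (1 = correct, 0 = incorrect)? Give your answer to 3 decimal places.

P(theta) = 1 / (1 + exp(−a(theta − b)))
P_1 = 1/(1+e^{-1.1920}) = 0.7671
P_2 = 1/(1+e^{-0.3131}) = 0.5776
P_3 = 1/(1+e^{-0.3570}) = 0.5883
L = P_1 × P_2 × (1−P_3) = 0.7671 × 0.5776 × 0.4117 = 0.18242

0.182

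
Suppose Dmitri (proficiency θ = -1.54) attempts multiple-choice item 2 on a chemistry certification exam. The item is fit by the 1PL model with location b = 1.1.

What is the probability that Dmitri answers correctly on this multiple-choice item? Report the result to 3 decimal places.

P(θ) = 1 / (1 + exp(−(θ − b)))
Exponent: (-1.54 − 1.1) = -2.6400
1/(1 + e^{2.6400}) = 0.0666
P = 0.0666

0.067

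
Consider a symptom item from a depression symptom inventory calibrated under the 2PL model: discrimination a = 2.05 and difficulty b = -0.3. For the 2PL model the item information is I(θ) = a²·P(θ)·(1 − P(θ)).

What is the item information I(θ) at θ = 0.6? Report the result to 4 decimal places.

P = 1/(1+e^{-1.8450}) = 0.8635
P(1−P) = 0.8635 × 0.1365 = 0.1178
I = a² × P(1−P) = 2.05² × 0.1178 = 0.49522

0.4952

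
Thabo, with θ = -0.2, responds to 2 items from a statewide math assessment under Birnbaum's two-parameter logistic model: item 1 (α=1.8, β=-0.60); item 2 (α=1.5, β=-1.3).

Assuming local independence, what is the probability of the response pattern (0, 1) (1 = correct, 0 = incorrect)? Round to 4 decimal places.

0.2746

P(θ) = 1 / (1 + exp(−α(θ − β)))
P_1 = 1/(1+e^{-0.7200}) = 0.6726
P_2 = 1/(1+e^{-1.6500}) = 0.8389
L = (1−P_1) × P_2 = 0.3274 × 0.8389 = 0.27465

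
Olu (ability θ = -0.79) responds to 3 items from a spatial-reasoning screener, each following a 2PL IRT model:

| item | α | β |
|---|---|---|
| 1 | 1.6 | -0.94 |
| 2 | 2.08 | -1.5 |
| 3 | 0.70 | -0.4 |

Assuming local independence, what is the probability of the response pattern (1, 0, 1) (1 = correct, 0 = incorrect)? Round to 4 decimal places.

P(θ) = 1 / (1 + exp(−α(θ − β)))
P_1 = 1/(1+e^{-0.2400}) = 0.5597
P_2 = 1/(1+e^{-1.4768}) = 0.8141
P_3 = 1/(1+e^{0.2730}) = 0.4322
L = P_1 × (1−P_2) × P_3 = 0.5597 × 0.1859 × 0.4322 = 0.04497

0.0450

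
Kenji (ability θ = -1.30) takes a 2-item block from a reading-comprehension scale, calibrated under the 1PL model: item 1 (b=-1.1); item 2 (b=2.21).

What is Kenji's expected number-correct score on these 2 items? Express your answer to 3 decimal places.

0.479

P(θ) = 1 / (1 + exp(−(θ − b)))
P_1 = 1/(1+e^{0.2000}) = 0.4502
P_2 = 1/(1+e^{3.5100}) = 0.0290
E[score] = 0.4502 + 0.0290 = 0.4792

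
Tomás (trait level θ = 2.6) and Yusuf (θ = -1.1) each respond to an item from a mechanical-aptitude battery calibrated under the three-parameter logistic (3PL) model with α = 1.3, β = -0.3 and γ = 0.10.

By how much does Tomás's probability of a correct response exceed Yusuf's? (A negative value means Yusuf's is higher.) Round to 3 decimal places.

0.645

P(θ) = γ + (1 − γ) · 1 / (1 + exp(−α(θ − β)))
P(Tomás) = 0.9797  [exponent 3.7700]
P(Yusuf) = 0.3350  [exponent -1.0400]
Difference = 0.9797 − 0.3350 = 0.6447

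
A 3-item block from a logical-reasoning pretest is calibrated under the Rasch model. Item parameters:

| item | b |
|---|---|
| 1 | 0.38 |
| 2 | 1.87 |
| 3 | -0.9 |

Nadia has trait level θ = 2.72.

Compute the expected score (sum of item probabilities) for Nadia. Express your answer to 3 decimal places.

2.587

P(θ) = 1 / (1 + exp(−(θ − b)))
P_1 = 1/(1+e^{-2.3400}) = 0.9121
P_2 = 1/(1+e^{-0.8500}) = 0.7006
P_3 = 1/(1+e^{-3.6200}) = 0.9739
E[score] = 0.9121 + 0.7006 + 0.9739 = 2.5866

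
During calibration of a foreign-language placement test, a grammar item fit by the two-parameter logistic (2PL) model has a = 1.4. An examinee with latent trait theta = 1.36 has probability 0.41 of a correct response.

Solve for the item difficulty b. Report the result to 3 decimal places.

P(theta) = 1 / (1 + exp(−a(theta − b)))
logit(0.41) = ln(0.41/0.59) = -0.3640
b = theta − logit/(a) = 1.36 − (-0.3640)/1.4000 = 1.6200

1.620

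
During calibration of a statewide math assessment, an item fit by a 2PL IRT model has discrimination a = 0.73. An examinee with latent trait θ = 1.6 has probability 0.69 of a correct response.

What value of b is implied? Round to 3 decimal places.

0.504

P(θ) = 1 / (1 + exp(−a(θ − b)))
logit(0.69) = ln(0.69/0.31) = 0.8001
b = θ − logit/(a) = 1.6 − 0.8001/0.7300 = 0.5039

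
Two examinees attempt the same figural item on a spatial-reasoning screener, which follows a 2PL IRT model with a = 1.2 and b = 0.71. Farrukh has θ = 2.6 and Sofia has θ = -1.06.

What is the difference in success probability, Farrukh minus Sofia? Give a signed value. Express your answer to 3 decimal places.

P(θ) = 1 / (1 + exp(−a(θ − b)))
P(Farrukh) = 0.9062  [exponent 2.2680]
P(Sofia) = 0.1068  [exponent -2.1240]
Difference = 0.9062 − 0.1068 = 0.7994

0.799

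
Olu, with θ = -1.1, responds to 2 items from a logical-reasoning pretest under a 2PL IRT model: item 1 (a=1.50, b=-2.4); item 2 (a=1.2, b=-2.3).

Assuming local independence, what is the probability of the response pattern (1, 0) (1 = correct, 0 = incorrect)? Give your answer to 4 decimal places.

P(θ) = 1 / (1 + exp(−a(θ − b)))
P_1 = 1/(1+e^{-1.9500}) = 0.8754
P_2 = 1/(1+e^{-1.4400}) = 0.8085
L = P_1 × (1−P_2) = 0.8754 × 0.1915 = 0.16769

0.1677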